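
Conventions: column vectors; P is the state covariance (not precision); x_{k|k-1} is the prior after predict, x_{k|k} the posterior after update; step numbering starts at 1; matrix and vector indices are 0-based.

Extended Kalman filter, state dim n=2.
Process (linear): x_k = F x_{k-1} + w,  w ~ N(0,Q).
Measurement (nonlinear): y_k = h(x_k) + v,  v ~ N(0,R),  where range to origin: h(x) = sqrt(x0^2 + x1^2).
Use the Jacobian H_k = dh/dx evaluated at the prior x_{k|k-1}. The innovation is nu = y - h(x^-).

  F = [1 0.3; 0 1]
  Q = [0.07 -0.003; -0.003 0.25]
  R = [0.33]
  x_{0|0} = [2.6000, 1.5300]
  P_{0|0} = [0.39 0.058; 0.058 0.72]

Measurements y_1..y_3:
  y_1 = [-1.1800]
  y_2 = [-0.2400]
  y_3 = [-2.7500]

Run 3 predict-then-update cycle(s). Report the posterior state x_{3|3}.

step 1: x^-=[3.0590, 1.5300]  P^-=[0.5596 0.2710; 0.2710 0.9700]  H_jac=[0.8944 0.4473]  S=[1.1886]  K=[0.5231; 0.5690]  nu=[-4.6003]  x^+=[0.6527, -1.0875]  P^+=[0.2344 -0.0828; -0.0828 0.5852]
step 2: x^-=[0.3264, -1.0875]  P^-=[0.3074 0.0898; 0.0898 0.8352]  H_jac=[0.2875 -0.9578]  S=[1.0721]  K=[0.0022; -0.7220]  nu=[-1.3755]  x^+=[0.3234, -0.0944]  P^+=[0.3074 0.0915; 0.0915 0.2762]
step 3: x^-=[0.2951, -0.0944]  P^-=[0.4572 0.1714; 0.1714 0.5262]  H_jac=[0.9525 -0.3046]  S=[0.6941]  K=[0.5521; 0.0042]  nu=[-3.0598]  x^+=[-1.3943, -0.1073]  P^+=[0.2456 0.1698; 0.1698 0.5262]

x_post = [-1.3943, -0.1073]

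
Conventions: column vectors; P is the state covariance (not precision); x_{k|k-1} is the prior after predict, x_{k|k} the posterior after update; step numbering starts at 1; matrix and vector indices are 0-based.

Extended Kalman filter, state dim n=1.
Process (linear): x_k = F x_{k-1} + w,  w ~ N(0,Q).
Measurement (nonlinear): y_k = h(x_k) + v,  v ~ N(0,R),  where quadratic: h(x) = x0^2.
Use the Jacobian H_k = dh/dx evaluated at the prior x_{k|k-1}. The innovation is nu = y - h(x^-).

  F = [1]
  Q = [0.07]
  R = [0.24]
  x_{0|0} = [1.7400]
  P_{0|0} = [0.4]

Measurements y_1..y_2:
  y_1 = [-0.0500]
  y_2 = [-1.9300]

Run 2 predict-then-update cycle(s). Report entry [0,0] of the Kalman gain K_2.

step 1: x^-=[1.7400]  P^-=[0.4700]  H_jac=[3.4800]  S=[5.9319]  K=[0.2757]  nu=[-3.0776]  x^+=[0.8914]  P^+=[0.0190]
step 2: x^-=[0.8914]  P^-=[0.0890]  H_jac=[1.7828]  S=[0.5229]  K=[0.3035]  nu=[-2.7246]  x^+=[0.0645]  P^+=[0.0409]

K[0,0] = 0.3035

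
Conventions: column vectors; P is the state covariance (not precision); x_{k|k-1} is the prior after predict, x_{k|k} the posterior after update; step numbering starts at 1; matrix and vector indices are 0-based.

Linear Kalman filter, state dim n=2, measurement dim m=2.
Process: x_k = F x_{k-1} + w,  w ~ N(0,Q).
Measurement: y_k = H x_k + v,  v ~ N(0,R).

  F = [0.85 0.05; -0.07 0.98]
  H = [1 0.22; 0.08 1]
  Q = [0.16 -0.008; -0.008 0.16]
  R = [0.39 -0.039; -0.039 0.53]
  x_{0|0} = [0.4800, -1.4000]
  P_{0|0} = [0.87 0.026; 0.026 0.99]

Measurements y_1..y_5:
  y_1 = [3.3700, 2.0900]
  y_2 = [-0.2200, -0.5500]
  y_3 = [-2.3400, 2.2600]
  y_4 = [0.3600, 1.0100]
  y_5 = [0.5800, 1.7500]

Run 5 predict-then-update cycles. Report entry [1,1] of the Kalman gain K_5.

K[1,1] = 0.4195

step 1: x^-=[0.3380, -1.4056]  P^-=[0.7933 0.0103; 0.0103 1.1115]  S=[1.2416 0.2795; 0.2795 1.6482]  K=[0.6557 -0.0664; 0.0555 0.6655]  nu=[3.3412, 3.4686]  x^+=[2.2984, 1.0879]  P^+=[0.2765 -0.0829; -0.0829 0.3572]
step 2: x^-=[2.0080, 0.9052]  P^-=[0.3537 -0.0757; -0.0757 0.5157]  S=[0.7353 0.0257; 0.0257 1.0359]  K=[0.4603 -0.0572; 0.0342 0.4912]  nu=[-2.4272, -1.6159]  x^+=[0.9832, 0.0286]  P^+=[0.1958 -0.0639; -0.0639 0.2641]
step 3: x^-=[0.8372, -0.0408]  P^-=[0.2967 -0.0597; -0.0597 0.4234]  S=[0.6809 0.0171; 0.0171 0.9457]  K=[0.4176 -0.0456; 0.0380 0.4419]  nu=[-3.1682, 2.2338]  x^+=[-0.5877, 0.8262]  P^+=[0.1766 -0.0546; -0.0546 0.2371]
step 4: x^-=[-0.4583, 0.8508]  P^-=[0.2836 -0.0522; -0.0522 0.3961]  S=[0.6698 0.0177; 0.0177 0.9195]  K=[0.4073 -0.0399; 0.0409 0.4254]  nu=[0.6311, 0.1959]  x^+=[-0.2090, 0.9599]  P^+=[0.1716 -0.0508; -0.0508 0.2279]
step 5: x^-=[-0.1297, 0.9554]  P^-=[0.2802 -0.0492; -0.0492 0.3867]  S=[0.6673 0.0185; 0.0185 0.9106]  K=[0.4048 -0.0376; 0.0422 0.4195]  nu=[0.4995, 0.8050]  x^+=[0.0422, 1.3141]  P^+=[0.1702 -0.0493; -0.0493 0.2246]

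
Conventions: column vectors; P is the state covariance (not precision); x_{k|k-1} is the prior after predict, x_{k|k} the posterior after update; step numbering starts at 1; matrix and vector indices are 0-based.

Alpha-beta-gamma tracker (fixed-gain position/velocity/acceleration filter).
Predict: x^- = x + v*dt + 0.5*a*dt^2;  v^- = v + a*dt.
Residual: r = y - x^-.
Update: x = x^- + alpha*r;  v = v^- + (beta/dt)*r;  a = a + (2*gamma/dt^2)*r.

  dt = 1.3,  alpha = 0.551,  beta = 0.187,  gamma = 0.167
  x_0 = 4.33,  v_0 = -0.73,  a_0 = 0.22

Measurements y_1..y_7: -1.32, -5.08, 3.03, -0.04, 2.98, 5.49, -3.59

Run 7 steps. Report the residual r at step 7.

step 1: x_pred=3.5669  r=-4.8869  x^+=0.8742  v^+=-1.1470  a^+=-0.7458
step 2: x_pred=-1.2470  r=-3.8330  x^+=-3.3590  v^+=-2.6679  a^+=-1.5033
step 3: x_pred=-8.0976  r=11.1276  x^+=-1.9663  v^+=-3.0216  a^+=0.6958
step 4: x_pred=-5.3063  r=5.2663  x^+=-2.4046  v^+=-1.3594  a^+=1.7366
step 5: x_pred=-2.7044  r=5.6844  x^+=0.4277  v^+=1.7159  a^+=2.8601
step 6: x_pred=5.0751  r=0.4149  x^+=5.3037  v^+=5.4936  a^+=2.9420
step 7: x_pred=14.9315  r=-18.5215  x^+=4.7261  v^+=6.6541  a^+=-0.7184

resid = -18.5215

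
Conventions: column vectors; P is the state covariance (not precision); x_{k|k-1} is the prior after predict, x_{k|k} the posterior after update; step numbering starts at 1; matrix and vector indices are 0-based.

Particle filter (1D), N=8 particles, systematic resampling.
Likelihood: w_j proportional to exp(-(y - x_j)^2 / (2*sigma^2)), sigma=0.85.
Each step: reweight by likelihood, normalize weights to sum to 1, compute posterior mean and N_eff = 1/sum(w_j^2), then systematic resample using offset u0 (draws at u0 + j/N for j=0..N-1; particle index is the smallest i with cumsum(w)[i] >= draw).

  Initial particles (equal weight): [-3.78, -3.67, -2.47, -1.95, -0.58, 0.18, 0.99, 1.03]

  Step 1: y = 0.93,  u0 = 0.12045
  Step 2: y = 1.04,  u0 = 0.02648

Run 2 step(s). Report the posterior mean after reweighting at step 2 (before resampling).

post_mean = 0.8717

step 1: w=[0.0000, 0.0000, 0.0001, 0.0011, 0.0717, 0.2354, 0.3466, 0.3451]  mean=0.6968  Neff=3.3362  idx=[5, 5, 6, 6, 6, 7, 7, 7]
step 2: w=[0.0833, 0.0833, 0.1388, 0.1388, 0.1388, 0.1390, 0.1390, 0.1390]  mean=0.8717  Neff=7.7142  idx=[0, 1, 2, 3, 4, 5, 6, 7]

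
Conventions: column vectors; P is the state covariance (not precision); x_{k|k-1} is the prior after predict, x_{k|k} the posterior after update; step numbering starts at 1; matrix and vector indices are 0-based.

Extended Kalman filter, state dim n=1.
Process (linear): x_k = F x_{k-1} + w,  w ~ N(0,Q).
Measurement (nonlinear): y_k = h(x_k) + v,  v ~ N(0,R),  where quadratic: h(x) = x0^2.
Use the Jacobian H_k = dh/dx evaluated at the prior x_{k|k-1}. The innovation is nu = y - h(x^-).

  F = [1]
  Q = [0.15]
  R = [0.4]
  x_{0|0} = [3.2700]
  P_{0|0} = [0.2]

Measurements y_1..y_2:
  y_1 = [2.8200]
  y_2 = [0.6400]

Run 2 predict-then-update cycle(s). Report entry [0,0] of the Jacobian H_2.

H_jac[0,0] = 4.1950

step 1: x^-=[3.2700]  P^-=[0.3500]  H_jac=[6.5400]  S=[15.3701]  K=[0.1489]  nu=[-7.8729]  x^+=[2.0975]  P^+=[0.0091]
step 2: x^-=[2.0975]  P^-=[0.1591]  H_jac=[4.1950]  S=[3.2001]  K=[0.2086]  nu=[-3.7596]  x^+=[1.3133]  P^+=[0.0199]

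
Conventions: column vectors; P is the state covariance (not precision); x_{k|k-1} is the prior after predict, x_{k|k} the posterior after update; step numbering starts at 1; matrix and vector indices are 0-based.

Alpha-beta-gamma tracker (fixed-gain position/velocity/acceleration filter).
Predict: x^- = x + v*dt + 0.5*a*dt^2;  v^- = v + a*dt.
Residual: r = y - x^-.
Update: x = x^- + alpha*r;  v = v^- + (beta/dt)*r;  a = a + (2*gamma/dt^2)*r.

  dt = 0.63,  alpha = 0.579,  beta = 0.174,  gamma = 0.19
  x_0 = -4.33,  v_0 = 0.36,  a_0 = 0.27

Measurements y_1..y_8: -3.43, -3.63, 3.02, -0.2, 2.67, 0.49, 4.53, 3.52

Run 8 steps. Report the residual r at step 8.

step 1: x_pred=-4.0496  r=0.6196  x^+=-3.6909  v^+=0.7012  a^+=0.8632
step 2: x_pred=-3.0778  r=-0.5522  x^+=-3.3975  v^+=1.0926  a^+=0.3345
step 3: x_pred=-2.6428  r=5.6628  x^+=0.6360  v^+=2.8673  a^+=5.7562
step 4: x_pred=3.5847  r=-3.7847  x^+=1.3934  v^+=5.4484  a^+=2.1327
step 5: x_pred=5.2491  r=-2.5791  x^+=3.7558  v^+=6.0797  a^+=-0.3366
step 6: x_pred=7.5192  r=-7.0292  x^+=3.4493  v^+=3.9263  a^+=-7.0665
step 7: x_pred=4.5205  r=0.0095  x^+=4.5260  v^+=-0.5230  a^+=-7.0574
step 8: x_pred=2.7959  r=0.7241  x^+=3.2152  v^+=-4.7692  a^+=-6.3642

resid = 0.7241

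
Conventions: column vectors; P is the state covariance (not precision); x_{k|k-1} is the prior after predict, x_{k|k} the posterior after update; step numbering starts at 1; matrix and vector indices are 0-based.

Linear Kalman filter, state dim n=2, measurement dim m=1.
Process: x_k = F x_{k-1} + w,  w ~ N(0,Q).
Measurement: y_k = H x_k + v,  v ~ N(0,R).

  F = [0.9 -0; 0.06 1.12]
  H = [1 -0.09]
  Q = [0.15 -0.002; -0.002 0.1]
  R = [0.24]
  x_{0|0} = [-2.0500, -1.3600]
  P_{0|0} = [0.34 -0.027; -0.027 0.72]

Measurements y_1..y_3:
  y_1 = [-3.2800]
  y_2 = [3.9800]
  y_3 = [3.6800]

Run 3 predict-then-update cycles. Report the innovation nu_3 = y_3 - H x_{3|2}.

step 1: x^-=[-1.8450, -1.6462]  P^-=[0.4254 -0.0109; -0.0109 1.0008]  S=[0.6755]  K=[0.6312; -0.1494]  nu=[-1.5832]  x^+=[-2.8444, -1.4097]  P^+=[0.1563 0.0529; 0.0529 0.9857]
step 2: x^-=[-2.5599, -1.7495]  P^-=[0.2766 0.0597; 0.0597 1.3441]  S=[0.5167]  K=[0.5248; -0.1186]  nu=[6.3825]  x^+=[0.7899, -2.5061]  P^+=[0.1342 0.0919; 0.0919 1.3368]
step 3: x^-=[0.7109, -2.7595]  P^-=[0.2587 0.0978; 0.0978 1.7898]  S=[0.4956]  K=[0.5043; -0.1276]  nu=[2.7207]  x^+=[2.0829, -3.1066]  P^+=[0.1327 0.1297; 0.1297 1.7817]

innov = [2.7207]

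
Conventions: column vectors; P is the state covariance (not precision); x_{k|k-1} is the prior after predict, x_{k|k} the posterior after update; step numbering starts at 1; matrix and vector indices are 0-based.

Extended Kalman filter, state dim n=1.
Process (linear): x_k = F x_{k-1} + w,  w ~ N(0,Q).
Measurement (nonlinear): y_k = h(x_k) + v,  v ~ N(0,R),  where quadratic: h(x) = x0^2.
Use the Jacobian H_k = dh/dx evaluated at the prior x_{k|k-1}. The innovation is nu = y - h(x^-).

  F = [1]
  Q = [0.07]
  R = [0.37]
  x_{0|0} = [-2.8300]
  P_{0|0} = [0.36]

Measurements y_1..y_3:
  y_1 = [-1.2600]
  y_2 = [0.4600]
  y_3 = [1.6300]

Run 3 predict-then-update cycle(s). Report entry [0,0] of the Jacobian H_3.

step 1: x^-=[-2.8300]  P^-=[0.4300]  H_jac=[-5.6600]  S=[14.1453]  K=[-0.1721]  nu=[-9.2689]  x^+=[-1.2352]  P^+=[0.0112]
step 2: x^-=[-1.2352]  P^-=[0.0812]  H_jac=[-2.4704]  S=[0.8659]  K=[-0.2318]  nu=[-1.0658]  x^+=[-0.9882]  P^+=[0.0347]
step 3: x^-=[-0.9882]  P^-=[0.1047]  H_jac=[-1.9763]  S=[0.7790]  K=[-0.2657]  nu=[0.6535]  x^+=[-1.1618]  P^+=[0.0497]

H_jac[0,0] = -1.9763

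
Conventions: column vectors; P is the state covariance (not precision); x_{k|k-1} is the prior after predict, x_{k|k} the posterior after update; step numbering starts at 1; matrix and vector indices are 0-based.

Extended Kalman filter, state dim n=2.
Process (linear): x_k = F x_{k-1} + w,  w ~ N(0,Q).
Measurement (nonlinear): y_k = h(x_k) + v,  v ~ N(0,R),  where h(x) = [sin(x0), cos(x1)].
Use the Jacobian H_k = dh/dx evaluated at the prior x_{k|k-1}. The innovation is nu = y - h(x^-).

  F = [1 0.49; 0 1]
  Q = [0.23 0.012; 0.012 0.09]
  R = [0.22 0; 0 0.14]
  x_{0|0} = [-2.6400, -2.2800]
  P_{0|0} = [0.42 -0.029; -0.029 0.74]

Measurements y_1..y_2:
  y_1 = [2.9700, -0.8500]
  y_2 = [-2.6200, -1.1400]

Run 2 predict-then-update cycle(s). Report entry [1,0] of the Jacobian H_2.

H_jac[1,0] = 0.0000

step 1: x^-=[-3.7572, -2.2800]  P^-=[0.7993 0.3456; 0.3456 0.8300]  H_jac=[-0.8164 0.0000; 0.0000 0.7589]  S=[0.7527 -0.2141; -0.2141 0.6180]  K=[-0.8277 0.1376; -0.0942 0.9866]  nu=[2.3925, -0.1988]  x^+=[-5.7649, -2.7015]  P^+=[0.2230 0.0254; 0.0254 0.1820]
step 2: x^-=[-7.0887, -2.7015]  P^-=[0.5216 0.1266; 0.1266 0.2720]  H_jac=[0.6928 0.0000; 0.0000 0.4260]  S=[0.4703 0.0374; 0.0374 0.1894]  K=[0.7576 0.1353; 0.1400 0.5843]  nu=[-1.8988, -0.2353]  x^+=[-8.5590, -3.1048]  P^+=[0.2406 0.0445; 0.0445 0.1920]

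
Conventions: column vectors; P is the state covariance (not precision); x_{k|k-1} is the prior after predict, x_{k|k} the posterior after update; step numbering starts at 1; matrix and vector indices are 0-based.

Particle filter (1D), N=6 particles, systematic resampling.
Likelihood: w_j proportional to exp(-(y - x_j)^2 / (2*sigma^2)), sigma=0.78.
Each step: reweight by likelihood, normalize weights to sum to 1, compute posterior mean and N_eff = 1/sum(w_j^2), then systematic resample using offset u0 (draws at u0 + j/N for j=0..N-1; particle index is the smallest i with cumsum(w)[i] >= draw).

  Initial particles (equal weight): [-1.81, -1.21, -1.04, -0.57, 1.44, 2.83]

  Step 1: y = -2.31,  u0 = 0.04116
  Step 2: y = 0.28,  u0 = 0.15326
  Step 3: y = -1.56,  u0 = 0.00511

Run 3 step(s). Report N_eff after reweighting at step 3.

step 1: w=[0.5312, 0.2413, 0.1733, 0.0542, 0.0000, 0.0000]  mean=-1.4646  Neff=2.6784  idx=[0, 0, 0, 1, 1, 2]
step 2: w=[0.0428, 0.0428, 0.0428, 0.2504, 0.2504, 0.3707]  mean=-1.2241  Neff=3.7270  idx=[3, 3, 4, 5, 5, 5]
step 3: w=[0.1768, 0.1768, 0.1768, 0.1566, 0.1566, 0.1566]  mean=-1.1302  Neff=5.9780  idx=[0, 0, 1, 2, 3, 4]

N_eff = 5.9780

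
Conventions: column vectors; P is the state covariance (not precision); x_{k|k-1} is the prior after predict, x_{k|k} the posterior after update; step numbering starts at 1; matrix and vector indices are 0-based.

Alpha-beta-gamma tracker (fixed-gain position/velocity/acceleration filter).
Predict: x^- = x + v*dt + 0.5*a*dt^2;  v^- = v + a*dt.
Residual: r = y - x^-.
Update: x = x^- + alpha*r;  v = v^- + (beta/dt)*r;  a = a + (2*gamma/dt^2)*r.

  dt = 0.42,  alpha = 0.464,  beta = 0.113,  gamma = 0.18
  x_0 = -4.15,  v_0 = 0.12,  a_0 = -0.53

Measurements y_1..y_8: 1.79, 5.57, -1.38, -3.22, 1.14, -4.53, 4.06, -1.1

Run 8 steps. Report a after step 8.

step 1: x_pred=-4.1463  r=5.9363  x^+=-1.3919  v^+=1.4946  a^+=11.5850
step 2: x_pred=0.2576  r=5.3124  x^+=2.7226  v^+=7.7895  a^+=22.4266
step 3: x_pred=7.9722  r=-9.3522  x^+=3.6328  v^+=14.6925  a^+=3.3404
step 4: x_pred=10.0983  r=-13.3183  x^+=3.9186  v^+=12.5122  a^+=-23.8397
step 5: x_pred=7.0711  r=-5.9311  x^+=4.3191  v^+=0.9038  a^+=-35.9439
step 6: x_pred=1.5284  r=-6.0584  x^+=-1.2827  v^+=-15.8226  a^+=-48.3080
step 7: x_pred=-12.1889  r=16.2489  x^+=-4.6494  v^+=-31.7402  a^+=-15.1469
step 8: x_pred=-19.3163  r=18.2163  x^+=-10.8639  v^+=-33.2009  a^+=22.0292

a_post = 22.0292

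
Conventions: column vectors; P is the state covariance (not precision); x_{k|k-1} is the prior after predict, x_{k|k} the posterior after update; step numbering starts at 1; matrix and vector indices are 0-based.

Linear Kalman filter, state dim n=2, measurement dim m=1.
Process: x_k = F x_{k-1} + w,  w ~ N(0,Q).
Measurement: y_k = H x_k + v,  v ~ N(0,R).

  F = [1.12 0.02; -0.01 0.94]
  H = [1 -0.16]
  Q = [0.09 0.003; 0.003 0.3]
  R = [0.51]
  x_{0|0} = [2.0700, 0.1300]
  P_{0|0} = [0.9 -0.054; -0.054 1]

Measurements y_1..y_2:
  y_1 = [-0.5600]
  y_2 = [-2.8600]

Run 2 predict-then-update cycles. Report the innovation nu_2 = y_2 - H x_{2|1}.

step 1: x^-=[2.3210, 0.1015]  P^-=[1.2169 -0.0451; -0.0451 1.1847]  S=[1.7717]  K=[0.6909; -0.1325]  nu=[-2.8648]  x^+=[0.3416, 0.4810]  P^+=[0.3711 0.1170; 0.1170 1.1536]
step 2: x^-=[0.3922, 0.4487]  P^-=[0.5612 0.1437; 0.1437 1.3172]  S=[1.0590]  K=[0.5083; -0.0633]  nu=[-3.1804]  x^+=[-1.2243, 0.6500]  P^+=[0.2877 0.1778; 0.1778 1.3129]

innov = [-3.1804]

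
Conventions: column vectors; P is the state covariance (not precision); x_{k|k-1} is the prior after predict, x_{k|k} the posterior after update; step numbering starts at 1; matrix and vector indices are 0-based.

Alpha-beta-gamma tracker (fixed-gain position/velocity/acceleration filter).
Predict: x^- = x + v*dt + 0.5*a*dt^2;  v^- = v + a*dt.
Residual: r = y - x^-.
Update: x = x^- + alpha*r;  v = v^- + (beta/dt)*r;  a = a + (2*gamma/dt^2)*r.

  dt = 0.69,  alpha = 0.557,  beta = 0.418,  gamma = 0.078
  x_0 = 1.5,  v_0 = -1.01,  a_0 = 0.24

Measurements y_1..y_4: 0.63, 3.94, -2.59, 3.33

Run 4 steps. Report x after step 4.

step 1: x_pred=0.8602  r=-0.2302  x^+=0.7320  v^+=-0.9839  a^+=0.1646
step 2: x_pred=0.0923  r=3.8477  x^+=2.2355  v^+=1.4606  a^+=1.4253
step 3: x_pred=3.5826  r=-6.1726  x^+=0.1445  v^+=-1.2953  a^+=-0.5972
step 4: x_pred=-0.8914  r=4.2214  x^+=1.4599  v^+=0.8500  a^+=0.7860

x_post = 1.4599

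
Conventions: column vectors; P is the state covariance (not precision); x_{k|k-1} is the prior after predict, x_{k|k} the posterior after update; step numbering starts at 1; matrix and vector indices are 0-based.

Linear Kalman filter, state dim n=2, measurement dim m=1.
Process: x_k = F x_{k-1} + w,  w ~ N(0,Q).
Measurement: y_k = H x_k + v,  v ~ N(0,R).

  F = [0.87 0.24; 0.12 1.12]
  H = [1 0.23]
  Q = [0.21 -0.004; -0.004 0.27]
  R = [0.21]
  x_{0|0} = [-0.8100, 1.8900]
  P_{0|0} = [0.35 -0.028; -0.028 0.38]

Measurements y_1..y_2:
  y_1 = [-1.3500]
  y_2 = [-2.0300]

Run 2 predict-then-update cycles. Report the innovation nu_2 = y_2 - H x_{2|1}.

innov = [-1.6210]

step 1: x^-=[-0.2511, 2.0196]  P^-=[0.4851 0.1066; 0.1066 0.7442]  S=[0.7835]  K=[0.6504; 0.3545]  nu=[-1.5634]  x^+=[-1.2680, 1.4654]  P^+=[0.1536 -0.0741; -0.0741 0.6457]
step 2: x^-=[-0.7515, 1.4891]  P^-=[0.3325 0.1113; 0.1113 1.0623]  S=[0.6499]  K=[0.5510; 0.5472]  nu=[-1.6210]  x^+=[-1.6447, 0.6021]  P^+=[0.1352 -0.0847; -0.0847 0.8677]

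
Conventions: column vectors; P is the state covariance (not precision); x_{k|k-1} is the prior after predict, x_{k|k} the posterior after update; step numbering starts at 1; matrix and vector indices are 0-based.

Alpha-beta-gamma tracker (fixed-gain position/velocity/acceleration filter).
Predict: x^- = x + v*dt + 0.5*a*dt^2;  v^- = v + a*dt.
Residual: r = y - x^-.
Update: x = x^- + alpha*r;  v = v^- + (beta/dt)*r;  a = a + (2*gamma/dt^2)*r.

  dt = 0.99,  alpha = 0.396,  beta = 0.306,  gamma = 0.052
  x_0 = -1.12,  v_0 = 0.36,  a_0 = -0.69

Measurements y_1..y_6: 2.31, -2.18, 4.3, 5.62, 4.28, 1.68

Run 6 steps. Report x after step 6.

step 1: x_pred=-1.1017  r=3.4117  x^+=0.2493  v^+=0.7314  a^+=-0.3280
step 2: x_pred=0.8127  r=-2.9927  x^+=-0.3724  v^+=-0.5183  a^+=-0.6455
step 3: x_pred=-1.2018  r=5.5018  x^+=0.9769  v^+=0.5432  a^+=-0.0617
step 4: x_pred=1.4844  r=4.1356  x^+=3.1221  v^+=1.7604  a^+=0.3771
step 5: x_pred=5.0497  r=-0.7697  x^+=4.7449  v^+=1.8958  a^+=0.2954
step 6: x_pred=6.7665  r=-5.0865  x^+=4.7523  v^+=0.6161  a^+=-0.2443

x_post = 4.7523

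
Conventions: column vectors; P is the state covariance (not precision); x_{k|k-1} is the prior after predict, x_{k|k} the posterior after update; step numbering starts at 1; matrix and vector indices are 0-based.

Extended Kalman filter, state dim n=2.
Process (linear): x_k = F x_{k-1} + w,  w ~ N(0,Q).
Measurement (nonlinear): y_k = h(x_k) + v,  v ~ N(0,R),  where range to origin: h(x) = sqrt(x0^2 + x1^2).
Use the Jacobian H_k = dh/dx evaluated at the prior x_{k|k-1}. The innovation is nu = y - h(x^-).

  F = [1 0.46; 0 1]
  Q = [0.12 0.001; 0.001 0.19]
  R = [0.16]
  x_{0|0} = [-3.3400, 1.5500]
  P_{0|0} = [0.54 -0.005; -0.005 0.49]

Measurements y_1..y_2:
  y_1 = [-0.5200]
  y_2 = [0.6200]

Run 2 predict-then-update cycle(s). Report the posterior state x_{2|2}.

step 1: x^-=[-2.6270, 1.5500]  P^-=[0.7591 0.2214; 0.2214 0.6800]  H_jac=[-0.8613 0.5082]  S=[0.7049]  K=[-0.7679; 0.2197]  nu=[-3.5702]  x^+=[0.1145, 0.7656]  P^+=[0.3435 0.3403; 0.3403 0.6460]
step 2: x^-=[0.4667, 0.7656]  P^-=[0.9132 0.6385; 0.6385 0.8360]  H_jac=[0.5205 0.8539]  S=[1.5844]  K=[0.6441; 0.6603]  nu=[-0.2766]  x^+=[0.2885, 0.5829]  P^+=[0.2559 -0.0353; -0.0353 0.1453]

x_post = [0.2885, 0.5829]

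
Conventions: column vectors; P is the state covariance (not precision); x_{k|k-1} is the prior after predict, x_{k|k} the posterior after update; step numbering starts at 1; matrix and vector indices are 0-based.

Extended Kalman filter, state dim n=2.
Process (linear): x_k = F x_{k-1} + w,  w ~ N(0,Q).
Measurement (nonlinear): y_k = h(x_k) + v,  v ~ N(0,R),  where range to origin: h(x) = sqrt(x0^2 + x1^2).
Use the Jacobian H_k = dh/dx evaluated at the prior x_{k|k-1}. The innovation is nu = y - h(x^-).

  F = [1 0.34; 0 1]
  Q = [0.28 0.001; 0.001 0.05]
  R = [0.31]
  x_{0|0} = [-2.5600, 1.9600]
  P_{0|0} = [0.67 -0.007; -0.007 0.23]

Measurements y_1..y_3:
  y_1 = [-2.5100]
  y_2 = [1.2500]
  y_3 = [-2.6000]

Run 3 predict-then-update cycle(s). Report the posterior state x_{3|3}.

x_post = [-1.0712, -0.1421]

step 1: x^-=[-1.8936, 1.9600]  P^-=[0.9718 0.0722; 0.0722 0.2800]  H_jac=[-0.6948 0.7192]  S=[0.8518]  K=[-0.7317; 0.1775]  nu=[-5.2353]  x^+=[1.9373, 1.0307]  P^+=[0.5157 0.1828; 0.1828 0.2532]
step 2: x^-=[2.2877, 1.0307]  P^-=[0.9493 0.2699; 0.2699 0.3032]  H_jac=[0.9117 0.4108]  S=[1.3525]  K=[0.7219; 0.2740]  nu=[-1.2592]  x^+=[1.3786, 0.6857]  P^+=[0.2444 0.0023; 0.0023 0.2016]
step 3: x^-=[1.6118, 0.6857]  P^-=[0.5493 0.0719; 0.0719 0.2516]  H_jac=[0.9202 0.3915]  S=[0.8655]  K=[0.6166; 0.1902]  nu=[-4.3515]  x^+=[-1.0712, -0.1421]  P^+=[0.2203 -0.0296; -0.0296 0.2203]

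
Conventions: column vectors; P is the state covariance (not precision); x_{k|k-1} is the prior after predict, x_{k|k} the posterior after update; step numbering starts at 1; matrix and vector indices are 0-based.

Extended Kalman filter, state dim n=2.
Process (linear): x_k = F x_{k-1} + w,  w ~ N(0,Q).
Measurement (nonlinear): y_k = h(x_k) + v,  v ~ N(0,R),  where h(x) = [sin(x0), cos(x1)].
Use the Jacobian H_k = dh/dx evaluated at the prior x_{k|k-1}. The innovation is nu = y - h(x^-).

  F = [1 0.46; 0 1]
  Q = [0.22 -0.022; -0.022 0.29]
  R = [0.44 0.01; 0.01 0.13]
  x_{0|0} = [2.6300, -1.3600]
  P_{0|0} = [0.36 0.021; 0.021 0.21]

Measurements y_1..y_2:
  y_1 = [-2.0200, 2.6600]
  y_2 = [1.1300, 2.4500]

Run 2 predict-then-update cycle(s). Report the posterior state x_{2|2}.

x_post = [2.7762, -0.7693]

step 1: x^-=[2.0044, -1.3600]  P^-=[0.6438 0.0956; 0.0956 0.5000]  H_jac=[-0.4201 0.0000; 0.0000 0.9779]  S=[0.5536 -0.0293; -0.0293 0.6081]  K=[-0.4816 0.1305; -0.0301 0.8026]  nu=[-2.9275, 2.4508]  x^+=[3.7343, 0.6951]  P^+=[0.5013 0.0124; 0.0124 0.1064]
step 2: x^-=[4.0540, 0.6951]  P^-=[0.7552 0.0394; 0.0394 0.3964]  H_jac=[-0.6118 0.0000; 0.0000 -0.6404]  S=[0.7227 0.0254; 0.0254 0.2926]  K=[-0.6383 -0.0307; -0.0028 -0.8674]  nu=[1.9210, 1.6820]  x^+=[2.7762, -0.7693]  P^+=[0.4595 0.0162; 0.0162 0.1761]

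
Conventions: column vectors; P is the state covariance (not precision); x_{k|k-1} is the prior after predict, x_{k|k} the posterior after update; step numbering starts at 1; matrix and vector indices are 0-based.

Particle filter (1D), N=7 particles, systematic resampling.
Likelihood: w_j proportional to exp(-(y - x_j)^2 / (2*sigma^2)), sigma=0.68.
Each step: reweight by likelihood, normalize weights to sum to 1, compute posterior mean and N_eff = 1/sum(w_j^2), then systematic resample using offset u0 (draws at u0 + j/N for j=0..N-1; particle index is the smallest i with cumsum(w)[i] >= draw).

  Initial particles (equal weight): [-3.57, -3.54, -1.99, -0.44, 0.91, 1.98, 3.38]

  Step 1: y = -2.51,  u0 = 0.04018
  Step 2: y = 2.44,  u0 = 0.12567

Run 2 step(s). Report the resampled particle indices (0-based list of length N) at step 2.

step 1: w=[0.2165, 0.2317, 0.5447, 0.0071, 0.0000, 0.0000, 0.0000]  mean=-2.6802  Neff=2.5170  idx=[0, 0, 1, 2, 2, 2, 2]
step 2: w=[0.0000, 0.0000, 0.0000, 0.2500, 0.2500, 0.2500, 0.2500]  mean=-1.9900  Neff=4.0000  idx=[3, 4, 4, 5, 5, 6, 6]

resampled_idx = [3, 4, 4, 5, 5, 6, 6]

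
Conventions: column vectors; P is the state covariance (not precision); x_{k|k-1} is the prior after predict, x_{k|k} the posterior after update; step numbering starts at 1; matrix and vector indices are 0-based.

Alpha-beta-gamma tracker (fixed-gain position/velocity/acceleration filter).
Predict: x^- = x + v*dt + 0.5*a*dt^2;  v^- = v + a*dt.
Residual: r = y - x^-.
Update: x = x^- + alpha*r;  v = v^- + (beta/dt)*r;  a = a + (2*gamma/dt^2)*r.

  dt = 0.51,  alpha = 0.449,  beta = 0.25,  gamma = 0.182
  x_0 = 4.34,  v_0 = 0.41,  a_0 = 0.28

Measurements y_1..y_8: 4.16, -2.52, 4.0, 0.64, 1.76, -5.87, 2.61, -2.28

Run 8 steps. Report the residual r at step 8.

resid = -5.3427

step 1: x_pred=4.5855  r=-0.4255  x^+=4.3945  v^+=0.3442  a^+=-0.3155
step 2: x_pred=4.5290  r=-7.0490  x^+=1.3640  v^+=-3.2721  a^+=-10.1803
step 3: x_pred=-1.6287  r=5.6287  x^+=0.8986  v^+=-5.7048  a^+=-2.3031
step 4: x_pred=-2.3104  r=2.9504  x^+=-0.9857  v^+=-5.4331  a^+=1.8259
step 5: x_pred=-3.5191  r=5.2791  x^+=-1.1488  v^+=-1.9141  a^+=9.2138
step 6: x_pred=-0.9267  r=-4.9433  x^+=-3.1463  v^+=0.3617  a^+=2.2959
step 7: x_pred=-2.6632  r=5.2732  x^+=-0.2955  v^+=4.1175  a^+=9.6756
step 8: x_pred=3.0627  r=-5.3427  x^+=0.6638  v^+=6.4331  a^+=2.1986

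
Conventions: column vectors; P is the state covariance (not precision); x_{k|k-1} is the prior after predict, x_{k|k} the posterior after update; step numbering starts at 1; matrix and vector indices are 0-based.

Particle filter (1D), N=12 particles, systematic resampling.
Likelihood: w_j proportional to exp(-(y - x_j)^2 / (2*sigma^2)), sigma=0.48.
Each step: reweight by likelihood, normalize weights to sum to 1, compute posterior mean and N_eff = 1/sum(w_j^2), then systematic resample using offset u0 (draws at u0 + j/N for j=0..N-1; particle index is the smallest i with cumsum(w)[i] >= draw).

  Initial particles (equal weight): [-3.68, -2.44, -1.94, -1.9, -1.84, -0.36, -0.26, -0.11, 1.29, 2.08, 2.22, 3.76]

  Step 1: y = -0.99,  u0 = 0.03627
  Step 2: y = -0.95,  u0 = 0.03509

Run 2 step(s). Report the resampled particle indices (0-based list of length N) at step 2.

resampled_idx = [1, 3, 4, 5, 5, 6, 7, 7, 8, 9, 10, 11]

step 1: w=[0.0000, 0.0072, 0.0973, 0.1144, 0.1439, 0.2916, 0.2171, 0.1285, 0.0000, 0.0000, 0.0000, 0.0000]  mean=-0.8640  Neff=5.2089  idx=[2, 3, 3, 4, 5, 5, 5, 5, 6, 6, 6, 7]
step 2: w=[0.0318, 0.0377, 0.0377, 0.0479, 0.1255, 0.1255, 0.1255, 0.1255, 0.0951, 0.0951, 0.0951, 0.0578]  mean=-0.5543  Neff=10.0415  idx=[1, 3, 4, 5, 5, 6, 7, 7, 8, 9, 10, 11]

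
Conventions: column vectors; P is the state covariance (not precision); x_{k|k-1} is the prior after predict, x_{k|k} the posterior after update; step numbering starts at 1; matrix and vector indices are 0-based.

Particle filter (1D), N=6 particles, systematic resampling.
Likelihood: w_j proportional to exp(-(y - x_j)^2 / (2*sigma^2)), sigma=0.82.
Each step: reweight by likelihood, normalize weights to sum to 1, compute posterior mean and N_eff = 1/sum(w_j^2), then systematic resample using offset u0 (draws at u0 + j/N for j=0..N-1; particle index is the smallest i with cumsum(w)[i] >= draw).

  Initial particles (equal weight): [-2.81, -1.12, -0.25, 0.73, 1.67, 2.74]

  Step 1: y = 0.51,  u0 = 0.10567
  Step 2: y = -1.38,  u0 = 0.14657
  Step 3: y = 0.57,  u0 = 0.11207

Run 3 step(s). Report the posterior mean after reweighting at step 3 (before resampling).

post_mean = -0.0104

step 1: w=[0.0001, 0.0646, 0.3032, 0.4493, 0.1713, 0.0115]  mean=0.4971  Neff=3.0540  idx=[2, 2, 3, 3, 3, 4]
step 2: w=[0.4375, 0.4375, 0.0413, 0.0413, 0.0413, 0.0011]  mean=-0.1265  Neff=2.5774  idx=[0, 0, 1, 1, 1, 4]
step 3: w=[0.1511, 0.1511, 0.1511, 0.1511, 0.1511, 0.2444]  mean=-0.0104  Neff=5.7496  idx=[0, 1, 2, 4, 5, 5]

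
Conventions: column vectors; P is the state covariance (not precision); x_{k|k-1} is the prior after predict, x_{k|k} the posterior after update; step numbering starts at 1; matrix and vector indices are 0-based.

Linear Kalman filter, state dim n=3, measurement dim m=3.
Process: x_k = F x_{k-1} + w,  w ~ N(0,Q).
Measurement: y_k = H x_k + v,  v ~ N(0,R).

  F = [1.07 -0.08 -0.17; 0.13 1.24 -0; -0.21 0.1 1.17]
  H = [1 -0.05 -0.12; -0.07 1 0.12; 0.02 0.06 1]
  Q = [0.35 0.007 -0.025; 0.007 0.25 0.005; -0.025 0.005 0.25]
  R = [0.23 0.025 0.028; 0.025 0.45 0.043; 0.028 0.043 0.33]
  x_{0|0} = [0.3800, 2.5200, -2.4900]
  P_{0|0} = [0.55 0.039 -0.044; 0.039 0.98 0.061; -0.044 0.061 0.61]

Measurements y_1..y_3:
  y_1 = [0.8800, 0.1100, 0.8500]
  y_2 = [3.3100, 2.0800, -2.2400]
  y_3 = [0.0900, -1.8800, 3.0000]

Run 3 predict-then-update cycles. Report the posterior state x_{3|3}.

step 1: x^-=[0.6283, 3.1742, -2.7411]  P^-=[1.0146 0.0257 -0.3363; 0.0257 1.7787 0.1837; -0.3363 0.1837 1.1533]  S=[1.3460 -0.1921 -0.4400; -0.1921 2.2964 0.4948; -0.4400 0.4948 1.4988]  K=[0.7910 0.0259 0.0138; 0.0309 0.7990 -0.0606; -0.1192 -0.0198 0.7439]  nu=[0.0815, -2.6913, 3.3881]  x^+=[0.6699, 0.8208, -0.1772]  P^+=[0.1877 0.0426 0.0215; 0.0426 0.3616 -0.0073; 0.0215 -0.0073 0.2413]
step 2: x^-=[0.6812, 1.1049, -0.2659]  P^-=[0.5588 0.0544 -0.0843; 0.0544 0.8229 0.0268; -0.0843 0.0268 0.5782]  S=[0.8143 -0.0232 -0.1151; -0.0232 1.2842 0.1945; -0.1151 0.1945 0.9113]  K=[0.6969 0.0154 0.0081; 0.0236 0.6484 -0.0506; -0.1025 -0.0170 0.6250]  nu=[2.6521, 1.0547, -2.0540]  x^+=[2.5292, 1.9555, -1.8395]  P^+=[0.1647 0.0341 0.0175; 0.0341 0.2934 -0.0065; 0.0175 -0.0065 0.2027]
step 3: x^-=[2.8625, 2.7536, -2.4878]  P^-=[0.5339 0.0467 -0.0772; 0.0467 0.7149 0.0217; -0.0772 0.0217 0.5261]  S=[0.7874 -0.0215 -0.1021; -0.0215 1.1750 0.1761; -0.1021 0.1761 0.8585]  K=[0.6879 0.0119 0.0052; 0.0213 0.6153 -0.0473; -0.1018 -0.0155 0.6036]  nu=[-2.9333, -4.1346, 5.2653]  x^+=[0.8228, -0.1020, 1.0530]  P^+=[0.1622 0.0322 0.0163; 0.0322 0.2783 -0.0059; 0.0163 -0.0059 0.1957]

x_post = [0.8228, -0.1020, 1.0530]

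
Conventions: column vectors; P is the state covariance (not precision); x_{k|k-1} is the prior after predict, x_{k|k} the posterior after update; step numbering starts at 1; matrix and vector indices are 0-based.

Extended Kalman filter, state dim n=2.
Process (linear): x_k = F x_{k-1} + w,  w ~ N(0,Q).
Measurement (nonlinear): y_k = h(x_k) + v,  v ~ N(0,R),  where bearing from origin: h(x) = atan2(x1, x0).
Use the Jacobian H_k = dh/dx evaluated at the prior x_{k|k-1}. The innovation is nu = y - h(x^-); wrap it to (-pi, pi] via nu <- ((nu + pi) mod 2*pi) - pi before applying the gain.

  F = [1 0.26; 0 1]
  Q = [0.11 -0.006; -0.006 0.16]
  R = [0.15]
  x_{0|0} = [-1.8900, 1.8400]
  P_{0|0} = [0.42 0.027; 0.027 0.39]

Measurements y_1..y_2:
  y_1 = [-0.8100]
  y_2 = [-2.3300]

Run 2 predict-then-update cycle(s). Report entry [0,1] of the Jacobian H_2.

step 1: x^-=[-1.4116, 1.8400]  P^-=[0.5704 0.1224; 0.1224 0.5500]  H_jac=[-0.3421 -0.2625]  S=[0.2766]  K=[-0.8216; -0.6732]  nu=[-3.0352]  x^+=[1.0820, 3.8833]  P^+=[0.3837 -0.0306; -0.0306 0.4246]
step 2: x^-=[2.0917, 3.8833]  P^-=[0.5065 0.0738; 0.0738 0.5846]  H_jac=[-0.1996 0.1075]  S=[0.1738]  K=[-0.5361; 0.2769]  nu=[2.8765]  x^+=[0.5496, 4.6799]  P^+=[0.4565 0.0996; 0.0996 0.5713]

H_jac[0,1] = 0.1075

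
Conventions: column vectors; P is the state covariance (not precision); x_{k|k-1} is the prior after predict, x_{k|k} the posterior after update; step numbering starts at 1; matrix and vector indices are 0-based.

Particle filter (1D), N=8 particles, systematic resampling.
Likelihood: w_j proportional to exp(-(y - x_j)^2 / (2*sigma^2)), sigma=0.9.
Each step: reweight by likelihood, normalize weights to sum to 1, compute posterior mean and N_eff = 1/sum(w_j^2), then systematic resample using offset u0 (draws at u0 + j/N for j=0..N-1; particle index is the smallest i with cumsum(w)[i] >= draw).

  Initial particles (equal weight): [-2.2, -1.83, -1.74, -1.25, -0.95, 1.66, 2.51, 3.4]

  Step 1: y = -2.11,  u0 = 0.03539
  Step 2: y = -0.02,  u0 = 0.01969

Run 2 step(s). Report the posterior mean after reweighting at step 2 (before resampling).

post_mean = -1.3914

step 1: w=[0.2528, 0.2421, 0.2335, 0.1609, 0.1107, 0.0000, 0.0000, 0.0000]  mean=-1.7116  Neff=4.6478  idx=[0, 0, 1, 1, 2, 2, 3, 4]
step 2: w=[0.0318, 0.0318, 0.0791, 0.0791, 0.0963, 0.0963, 0.2350, 0.3506]  mean=-1.3914  Neff=4.7348  idx=[0, 3, 4, 5, 6, 6, 7, 7]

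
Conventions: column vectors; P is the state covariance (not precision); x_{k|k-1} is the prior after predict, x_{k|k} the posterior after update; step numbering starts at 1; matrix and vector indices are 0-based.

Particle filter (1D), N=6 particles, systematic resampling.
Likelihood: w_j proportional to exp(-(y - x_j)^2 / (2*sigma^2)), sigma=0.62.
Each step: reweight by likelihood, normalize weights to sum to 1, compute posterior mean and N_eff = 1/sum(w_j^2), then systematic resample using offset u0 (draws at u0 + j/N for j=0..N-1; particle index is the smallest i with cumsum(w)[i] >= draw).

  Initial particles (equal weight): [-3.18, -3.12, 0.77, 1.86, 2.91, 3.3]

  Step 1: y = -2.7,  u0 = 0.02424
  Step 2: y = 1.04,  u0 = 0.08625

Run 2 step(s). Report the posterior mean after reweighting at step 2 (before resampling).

post_mean = -3.1405

step 1: w=[0.4824, 0.5176, 0.0000, 0.0000, 0.0000, 0.0000]  mean=-3.1489  Neff=1.9975  idx=[0, 0, 0, 1, 1, 1]
step 2: w=[0.1140, 0.1140, 0.1140, 0.2193, 0.2193, 0.2193]  mean=-3.1405  Neff=5.4558  idx=[0, 2, 3, 4, 4, 5]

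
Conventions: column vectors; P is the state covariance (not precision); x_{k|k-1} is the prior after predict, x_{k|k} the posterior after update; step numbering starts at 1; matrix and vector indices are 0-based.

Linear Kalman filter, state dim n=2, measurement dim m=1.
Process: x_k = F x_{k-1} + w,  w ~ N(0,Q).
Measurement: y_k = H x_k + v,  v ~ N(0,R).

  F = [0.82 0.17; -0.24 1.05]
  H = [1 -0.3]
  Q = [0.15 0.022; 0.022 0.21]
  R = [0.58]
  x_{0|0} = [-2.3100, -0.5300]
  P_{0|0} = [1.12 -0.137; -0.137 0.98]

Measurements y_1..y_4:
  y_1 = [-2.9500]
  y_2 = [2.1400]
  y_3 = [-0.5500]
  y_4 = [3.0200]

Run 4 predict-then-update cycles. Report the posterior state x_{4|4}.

x_post = [1.2493, 0.9439]

step 1: x^-=[-1.9843, -0.0021]  P^-=[0.8932 -0.1359; -0.1359 1.4240]  S=[1.6829]  K=[0.5550; -0.3346]  nu=[-0.9663]  x^+=[-2.5206, 0.3212]  P^+=[0.3749 0.1766; 0.1766 1.2356]
step 2: x^-=[-2.0123, 0.9422]  P^-=[0.4870 0.3137; 0.3137 1.5048]  S=[1.0143]  K=[0.3874; -0.1359]  nu=[4.4349]  x^+=[-0.2942, 0.3397]  P^+=[0.3348 0.3670; 0.3670 1.4861]
step 3: x^-=[-0.1835, 0.4273]  P^-=[0.5204 0.5224; 0.5224 1.6827]  S=[0.9384]  K=[0.3875; 0.0188]  nu=[-0.2383]  x^+=[-0.2759, 0.4228]  P^+=[0.3795 0.5156; 0.5156 1.6824]
step 4: x^-=[-0.1543, 0.5101]  P^-=[0.5975 0.6705; 0.6705 1.8269]  S=[0.9396]  K=[0.4218; 0.1303]  nu=[3.3274]  x^+=[1.2493, 0.9439]  P^+=[0.4303 0.6189; 0.6189 1.8109]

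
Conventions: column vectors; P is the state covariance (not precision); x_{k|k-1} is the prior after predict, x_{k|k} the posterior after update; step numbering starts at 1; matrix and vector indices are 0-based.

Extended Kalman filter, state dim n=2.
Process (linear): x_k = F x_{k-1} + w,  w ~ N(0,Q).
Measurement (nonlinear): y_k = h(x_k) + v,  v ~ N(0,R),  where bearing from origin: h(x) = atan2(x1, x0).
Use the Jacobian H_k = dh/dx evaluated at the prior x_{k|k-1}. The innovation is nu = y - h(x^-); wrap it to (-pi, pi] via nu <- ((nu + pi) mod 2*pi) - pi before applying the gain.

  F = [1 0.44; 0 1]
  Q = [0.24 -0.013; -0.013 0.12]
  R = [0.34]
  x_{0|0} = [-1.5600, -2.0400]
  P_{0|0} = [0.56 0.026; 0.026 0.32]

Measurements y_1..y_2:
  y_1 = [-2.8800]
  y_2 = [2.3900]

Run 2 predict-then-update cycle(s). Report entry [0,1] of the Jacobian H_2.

step 1: x^-=[-2.4576, -2.0400]  P^-=[0.8848 0.1538; 0.1538 0.4400]  H_jac=[0.2000 -0.2409]  S=[0.3861]  K=[0.3623; -0.1949]  nu=[-0.4312]  x^+=[-2.6138, -1.9560]  P^+=[0.8341 0.1811; 0.1811 0.4253]
step 2: x^-=[-3.4745, -1.9560]  P^-=[1.3158 0.3552; 0.3552 0.5453]  H_jac=[0.1230 -0.2186]  S=[0.3669]  K=[0.2297; -0.2057]  nu=[-1.2643]  x^+=[-3.7649, -1.6958]  P^+=[1.2965 0.3725; 0.3725 0.5298]

H_jac[0,1] = -0.2186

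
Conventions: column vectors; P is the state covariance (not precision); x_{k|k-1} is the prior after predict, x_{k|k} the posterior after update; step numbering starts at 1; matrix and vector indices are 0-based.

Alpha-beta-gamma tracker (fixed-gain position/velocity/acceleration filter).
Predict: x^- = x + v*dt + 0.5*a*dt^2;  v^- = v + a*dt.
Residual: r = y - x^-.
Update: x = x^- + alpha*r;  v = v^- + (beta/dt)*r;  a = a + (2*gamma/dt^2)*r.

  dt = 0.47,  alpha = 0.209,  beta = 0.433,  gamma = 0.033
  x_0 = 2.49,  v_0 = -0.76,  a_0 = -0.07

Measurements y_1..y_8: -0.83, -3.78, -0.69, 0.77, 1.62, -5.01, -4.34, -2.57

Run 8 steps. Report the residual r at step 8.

step 1: x_pred=2.1251  r=-2.9551  x^+=1.5075  v^+=-3.5153  a^+=-0.9529
step 2: x_pred=-0.2500  r=-3.5300  x^+=-0.9878  v^+=-7.2153  a^+=-2.0076
step 3: x_pred=-4.6007  r=3.9107  x^+=-3.7834  v^+=-4.5560  a^+=-0.8392
step 4: x_pred=-6.0174  r=6.7874  x^+=-4.5988  v^+=1.3026  a^+=1.1888
step 5: x_pred=-3.8553  r=5.4753  x^+=-2.7110  v^+=6.9056  a^+=2.8247
step 6: x_pred=0.8467  r=-5.8567  x^+=-0.3774  v^+=2.8376  a^+=1.0748
step 7: x_pred=1.0750  r=-5.4150  x^+=-0.0567  v^+=-1.6460  a^+=-0.5431
step 8: x_pred=-0.8903  r=-1.6797  x^+=-1.2414  v^+=-3.4486  a^+=-1.0449

resid = -1.6797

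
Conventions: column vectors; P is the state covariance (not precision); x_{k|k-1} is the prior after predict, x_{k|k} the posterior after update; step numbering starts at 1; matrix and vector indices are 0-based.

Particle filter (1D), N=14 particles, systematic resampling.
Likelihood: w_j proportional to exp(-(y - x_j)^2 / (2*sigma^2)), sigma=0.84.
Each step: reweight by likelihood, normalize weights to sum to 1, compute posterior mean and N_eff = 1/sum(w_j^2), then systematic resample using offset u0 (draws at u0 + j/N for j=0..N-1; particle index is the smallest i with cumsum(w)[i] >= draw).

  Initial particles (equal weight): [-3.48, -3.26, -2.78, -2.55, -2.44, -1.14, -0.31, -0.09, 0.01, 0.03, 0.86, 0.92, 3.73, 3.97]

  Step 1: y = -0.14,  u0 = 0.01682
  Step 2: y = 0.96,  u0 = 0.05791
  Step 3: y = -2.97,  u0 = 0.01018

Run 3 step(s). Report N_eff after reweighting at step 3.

N_eff = 7.6424

step 1: w=[0.0001, 0.0002, 0.0013, 0.0030, 0.0043, 0.0907, 0.1806, 0.1840, 0.1814, 0.1806, 0.0907, 0.0831, 0.0000, 0.0000]  mean=-0.0370  Neff=6.4368  idx=[5, 5, 6, 6, 7, 7, 7, 8, 8, 9, 9, 9, 10, 11]
step 2: w=[0.0065, 0.0065, 0.0471, 0.0471, 0.0676, 0.0676, 0.0676, 0.0779, 0.0779, 0.0800, 0.0800, 0.0800, 0.1466, 0.1475]  mean=0.2083  Neff=10.7711  idx=[2, 4, 5, 6, 7, 8, 9, 10, 11, 11, 12, 12, 13, 13]
step 3: w=[0.2591, 0.1092, 0.1092, 0.1092, 0.0721, 0.0721, 0.0662, 0.0662, 0.0662, 0.0662, 0.0012, 0.0012, 0.0009, 0.0009]  mean=-0.0968  Neff=7.6424  idx=[0, 0, 0, 0, 1, 1, 2, 3, 3, 4, 5, 6, 8, 9]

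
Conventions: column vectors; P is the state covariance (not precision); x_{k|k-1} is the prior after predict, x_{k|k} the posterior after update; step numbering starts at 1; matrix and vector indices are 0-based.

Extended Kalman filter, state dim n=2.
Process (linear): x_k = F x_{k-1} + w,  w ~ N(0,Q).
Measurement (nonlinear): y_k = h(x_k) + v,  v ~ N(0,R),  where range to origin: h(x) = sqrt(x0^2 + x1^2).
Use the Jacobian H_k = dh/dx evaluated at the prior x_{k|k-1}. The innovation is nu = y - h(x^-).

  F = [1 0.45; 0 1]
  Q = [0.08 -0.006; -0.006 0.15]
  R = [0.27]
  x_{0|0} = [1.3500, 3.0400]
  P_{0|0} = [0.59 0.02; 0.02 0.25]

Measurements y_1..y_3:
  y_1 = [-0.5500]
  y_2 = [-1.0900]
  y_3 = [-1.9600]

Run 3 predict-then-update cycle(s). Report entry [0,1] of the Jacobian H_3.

H_jac[0,1] = -0.8149

step 1: x^-=[2.7180, 3.0400]  P^-=[0.7386 0.1265; 0.1265 0.4000]  H_jac=[0.6665 0.7455]  S=[0.9461]  K=[0.6200; 0.4043]  nu=[-4.6279]  x^+=[-0.1513, 1.1690]  P^+=[0.3749 -0.1107; -0.1107 0.2454]
step 2: x^-=[0.3748, 1.1690]  P^-=[0.4050 -0.0062; -0.0062 0.3954]  H_jac=[0.3053 0.9523]  S=[0.6626]  K=[0.1776; 0.5653]  nu=[-2.3176]  x^+=[-0.0369, -0.1411]  P^+=[0.3841 -0.0728; -0.0728 0.1836]
step 3: x^-=[-0.1004, -0.1411]  P^-=[0.4358 0.0038; 0.0038 0.3336]  H_jac=[-0.5797 -0.8149]  S=[0.6416]  K=[-0.3986; -0.4272]  nu=[-2.1332]  x^+=[0.7500, 0.7701]  P^+=[0.3338 -0.1054; -0.1054 0.2165]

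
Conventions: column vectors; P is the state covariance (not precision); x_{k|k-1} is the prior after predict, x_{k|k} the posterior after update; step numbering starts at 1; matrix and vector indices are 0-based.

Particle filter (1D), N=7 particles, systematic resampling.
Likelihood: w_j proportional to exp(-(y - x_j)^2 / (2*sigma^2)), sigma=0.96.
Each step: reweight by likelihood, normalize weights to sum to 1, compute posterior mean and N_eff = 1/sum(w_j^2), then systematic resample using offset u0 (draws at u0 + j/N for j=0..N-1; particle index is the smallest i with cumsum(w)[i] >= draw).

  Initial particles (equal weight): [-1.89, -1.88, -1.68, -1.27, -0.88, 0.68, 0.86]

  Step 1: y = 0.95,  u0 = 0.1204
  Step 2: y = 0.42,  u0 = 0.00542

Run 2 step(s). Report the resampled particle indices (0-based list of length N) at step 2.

step 1: w=[0.0056, 0.0058, 0.0105, 0.0308, 0.0726, 0.4296, 0.4450]  mean=0.5326  Neff=2.5707  idx=[4, 5, 5, 5, 6, 6, 6]
step 2: w=[0.0667, 0.1609, 0.1609, 0.1609, 0.1502, 0.1502, 0.1502]  mean=0.6571  Neff=6.6759  idx=[0, 1, 2, 3, 4, 5, 6]

resampled_idx = [0, 1, 2, 3, 4, 5, 6]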